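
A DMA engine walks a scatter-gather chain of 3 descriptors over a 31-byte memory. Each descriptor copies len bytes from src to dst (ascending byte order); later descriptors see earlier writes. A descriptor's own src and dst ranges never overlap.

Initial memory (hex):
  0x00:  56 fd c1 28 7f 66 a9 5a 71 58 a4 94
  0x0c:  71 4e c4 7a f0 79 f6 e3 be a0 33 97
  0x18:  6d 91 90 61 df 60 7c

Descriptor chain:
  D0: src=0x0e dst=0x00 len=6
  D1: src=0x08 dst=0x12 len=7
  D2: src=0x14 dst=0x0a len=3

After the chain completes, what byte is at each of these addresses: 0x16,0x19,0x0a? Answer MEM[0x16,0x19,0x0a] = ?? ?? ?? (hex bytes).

#0 dst[0x00+6] := {0xc4,0x7a,0xf0,0x79,0xf6,0xe3}
#1 dst[0x12+7] := {0x71,0x58,0xa4,0x94,0x71,0x4e,0xc4}
#2 dst[0x0a+3] := {0xa4,0x94,0x71}
query mem[0x16]=0x71, mem[0x19]=0x91, mem[0x0a]=0xa4

MEM[0x16,0x19,0x0a] = 71 91 a4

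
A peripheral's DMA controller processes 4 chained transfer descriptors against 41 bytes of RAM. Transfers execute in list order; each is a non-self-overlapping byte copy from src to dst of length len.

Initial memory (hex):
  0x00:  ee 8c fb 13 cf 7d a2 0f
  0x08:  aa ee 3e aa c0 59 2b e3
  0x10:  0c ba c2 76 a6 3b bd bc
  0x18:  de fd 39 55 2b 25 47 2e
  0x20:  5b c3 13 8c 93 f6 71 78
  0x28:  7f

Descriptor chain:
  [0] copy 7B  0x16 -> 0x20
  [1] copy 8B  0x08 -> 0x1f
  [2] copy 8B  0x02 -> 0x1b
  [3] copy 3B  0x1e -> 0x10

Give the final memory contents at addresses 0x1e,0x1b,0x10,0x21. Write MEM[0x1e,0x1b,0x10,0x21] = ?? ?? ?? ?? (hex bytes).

MEM[0x1e,0x1b,0x10,0x21] = 7d fb 7d aa

#0 dst[0x20+7] := {0xbd,0xbc,0xde,0xfd,0x39,0x55,0x2b}
#1 dst[0x1f+8] := {0xaa,0xee,0x3e,0xaa,0xc0,0x59,0x2b,0xe3}
#2 dst[0x1b+8] := {0xfb,0x13,0xcf,0x7d,0xa2,0x0f,0xaa,0xee}
#3 dst[0x10+3] := {0x7d,0xa2,0x0f}
query mem[0x1e]=0x7d, mem[0x1b]=0xfb, mem[0x10]=0x7d, mem[0x21]=0xaa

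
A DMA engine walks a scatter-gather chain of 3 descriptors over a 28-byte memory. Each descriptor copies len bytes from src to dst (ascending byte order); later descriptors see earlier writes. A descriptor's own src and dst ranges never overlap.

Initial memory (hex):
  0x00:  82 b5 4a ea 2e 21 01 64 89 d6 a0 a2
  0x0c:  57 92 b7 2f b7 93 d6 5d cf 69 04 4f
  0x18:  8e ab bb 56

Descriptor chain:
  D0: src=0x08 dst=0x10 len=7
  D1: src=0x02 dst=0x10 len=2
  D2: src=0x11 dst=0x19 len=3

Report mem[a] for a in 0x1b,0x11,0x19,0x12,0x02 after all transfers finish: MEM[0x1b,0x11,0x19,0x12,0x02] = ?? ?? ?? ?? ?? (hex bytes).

MEM[0x1b,0x11,0x19,0x12,0x02] = a2 ea ea a0 4a

#0 dst[0x10+7] := {0x89,0xd6,0xa0,0xa2,0x57,0x92,0xb7}
#1 dst[0x10+2] := {0x4a,0xea}
#2 dst[0x19+3] := {0xea,0xa0,0xa2}
query mem[0x1b]=0xa2, mem[0x11]=0xea, mem[0x19]=0xea, mem[0x12]=0xa0, mem[0x02]=0x4a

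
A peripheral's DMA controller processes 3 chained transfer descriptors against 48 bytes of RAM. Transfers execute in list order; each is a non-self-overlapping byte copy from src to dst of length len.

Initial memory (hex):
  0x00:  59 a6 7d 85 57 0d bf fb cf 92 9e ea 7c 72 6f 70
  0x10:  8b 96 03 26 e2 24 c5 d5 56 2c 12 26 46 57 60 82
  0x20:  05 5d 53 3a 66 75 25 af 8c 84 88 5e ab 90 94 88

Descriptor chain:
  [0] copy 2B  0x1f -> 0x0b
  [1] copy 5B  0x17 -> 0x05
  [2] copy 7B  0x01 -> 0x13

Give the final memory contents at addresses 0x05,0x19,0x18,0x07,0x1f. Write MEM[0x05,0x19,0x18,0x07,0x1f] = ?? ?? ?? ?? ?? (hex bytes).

MEM[0x05,0x19,0x18,0x07,0x1f] = d5 2c 56 2c 82

  after D0: wrote 2B at 0x0b = 8205
  after D1: wrote 5B at 0x05 = d5562c1226
  after D2: wrote 7B at 0x13 = a67d8557d5562c
query mem[0x05]=0xd5, mem[0x19]=0x2c, mem[0x18]=0x56, mem[0x07]=0x2c, mem[0x1f]=0x82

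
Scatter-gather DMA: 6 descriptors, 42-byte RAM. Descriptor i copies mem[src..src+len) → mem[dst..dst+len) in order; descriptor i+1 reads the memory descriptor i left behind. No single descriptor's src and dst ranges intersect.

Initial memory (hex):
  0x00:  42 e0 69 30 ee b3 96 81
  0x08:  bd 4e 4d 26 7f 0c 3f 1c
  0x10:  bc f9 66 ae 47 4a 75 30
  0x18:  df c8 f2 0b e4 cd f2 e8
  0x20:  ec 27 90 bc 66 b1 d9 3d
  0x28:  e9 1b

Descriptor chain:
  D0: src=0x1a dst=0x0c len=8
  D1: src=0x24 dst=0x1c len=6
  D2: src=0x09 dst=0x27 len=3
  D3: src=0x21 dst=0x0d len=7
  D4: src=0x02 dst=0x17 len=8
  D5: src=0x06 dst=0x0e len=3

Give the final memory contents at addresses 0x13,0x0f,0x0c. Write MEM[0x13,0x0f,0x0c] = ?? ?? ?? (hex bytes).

D0: mem[0x0c..0x13] <- [f2 0b e4 cd f2 e8 ec 27]
D1: mem[0x1c..0x21] <- [66 b1 d9 3d e9 1b]
D2: mem[0x27..0x29] <- [4e 4d 26]
D3: mem[0x0d..0x13] <- [1b 90 bc 66 b1 d9 4e]
D4: mem[0x17..0x1e] <- [69 30 ee b3 96 81 bd 4e]
D5: mem[0x0e..0x10] <- [96 81 bd]
query mem[0x13]=0x4e, mem[0x0f]=0x81, mem[0x0c]=0xf2

MEM[0x13,0x0f,0x0c] = 4e 81 f2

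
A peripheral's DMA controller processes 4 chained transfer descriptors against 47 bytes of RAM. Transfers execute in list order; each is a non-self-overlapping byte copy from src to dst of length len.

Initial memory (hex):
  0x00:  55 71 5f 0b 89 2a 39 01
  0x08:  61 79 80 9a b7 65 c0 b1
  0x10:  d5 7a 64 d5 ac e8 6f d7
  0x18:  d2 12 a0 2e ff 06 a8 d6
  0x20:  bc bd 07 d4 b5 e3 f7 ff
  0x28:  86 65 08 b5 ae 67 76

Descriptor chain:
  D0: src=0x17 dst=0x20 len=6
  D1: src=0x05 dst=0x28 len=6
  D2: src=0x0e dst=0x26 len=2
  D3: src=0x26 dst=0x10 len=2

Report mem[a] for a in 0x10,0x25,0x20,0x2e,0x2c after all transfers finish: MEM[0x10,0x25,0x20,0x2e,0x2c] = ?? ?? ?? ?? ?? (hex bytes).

D0: mem[0x20..0x25] <- [d7 d2 12 a0 2e ff]
D1: mem[0x28..0x2d] <- [2a 39 01 61 79 80]
D2: mem[0x26..0x27] <- [c0 b1]
D3: mem[0x10..0x11] <- [c0 b1]
query mem[0x10]=0xc0, mem[0x25]=0xff, mem[0x20]=0xd7, mem[0x2e]=0x76, mem[0x2c]=0x79

MEM[0x10,0x25,0x20,0x2e,0x2c] = c0 ff d7 76 79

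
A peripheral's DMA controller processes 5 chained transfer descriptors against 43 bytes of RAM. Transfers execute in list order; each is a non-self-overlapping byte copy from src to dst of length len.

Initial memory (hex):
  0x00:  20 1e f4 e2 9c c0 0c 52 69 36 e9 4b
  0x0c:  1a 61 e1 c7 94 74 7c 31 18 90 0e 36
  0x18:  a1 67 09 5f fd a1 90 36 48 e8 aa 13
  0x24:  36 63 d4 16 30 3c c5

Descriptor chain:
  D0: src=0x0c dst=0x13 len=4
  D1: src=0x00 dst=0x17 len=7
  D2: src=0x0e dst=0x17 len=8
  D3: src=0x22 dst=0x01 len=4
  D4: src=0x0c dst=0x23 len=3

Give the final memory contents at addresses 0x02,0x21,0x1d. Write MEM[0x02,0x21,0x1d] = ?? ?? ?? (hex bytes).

[0] 0x0c->0x13 len=4 : 1a 61 e1 c7
[1] 0x00->0x17 len=7 : 20 1e f4 e2 9c c0 0c
[2] 0x0e->0x17 len=8 : e1 c7 94 74 7c 1a 61 e1
[3] 0x22->0x01 len=4 : aa 13 36 63
[4] 0x0c->0x23 len=3 : 1a 61 e1
query mem[0x02]=0x13, mem[0x21]=0xe8, mem[0x1d]=0x61

MEM[0x02,0x21,0x1d] = 13 e8 61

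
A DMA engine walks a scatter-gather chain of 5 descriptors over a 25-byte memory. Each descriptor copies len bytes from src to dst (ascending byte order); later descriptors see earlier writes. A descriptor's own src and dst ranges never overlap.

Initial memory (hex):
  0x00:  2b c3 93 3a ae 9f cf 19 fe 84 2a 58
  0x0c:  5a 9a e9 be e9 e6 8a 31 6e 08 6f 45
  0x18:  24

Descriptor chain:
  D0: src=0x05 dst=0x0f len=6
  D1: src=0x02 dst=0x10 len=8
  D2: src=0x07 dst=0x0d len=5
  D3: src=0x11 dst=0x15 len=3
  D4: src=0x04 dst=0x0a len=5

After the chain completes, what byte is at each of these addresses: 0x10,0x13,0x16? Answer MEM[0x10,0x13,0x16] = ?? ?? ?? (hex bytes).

MEM[0x10,0x13,0x16] = 2a 9f ae

D0: mem[0x0f..0x14] <- [9f cf 19 fe 84 2a]
D1: mem[0x10..0x17] <- [93 3a ae 9f cf 19 fe 84]
D2: mem[0x0d..0x11] <- [19 fe 84 2a 58]
D3: mem[0x15..0x17] <- [58 ae 9f]
D4: mem[0x0a..0x0e] <- [ae 9f cf 19 fe]
query mem[0x10]=0x2a, mem[0x13]=0x9f, mem[0x16]=0xae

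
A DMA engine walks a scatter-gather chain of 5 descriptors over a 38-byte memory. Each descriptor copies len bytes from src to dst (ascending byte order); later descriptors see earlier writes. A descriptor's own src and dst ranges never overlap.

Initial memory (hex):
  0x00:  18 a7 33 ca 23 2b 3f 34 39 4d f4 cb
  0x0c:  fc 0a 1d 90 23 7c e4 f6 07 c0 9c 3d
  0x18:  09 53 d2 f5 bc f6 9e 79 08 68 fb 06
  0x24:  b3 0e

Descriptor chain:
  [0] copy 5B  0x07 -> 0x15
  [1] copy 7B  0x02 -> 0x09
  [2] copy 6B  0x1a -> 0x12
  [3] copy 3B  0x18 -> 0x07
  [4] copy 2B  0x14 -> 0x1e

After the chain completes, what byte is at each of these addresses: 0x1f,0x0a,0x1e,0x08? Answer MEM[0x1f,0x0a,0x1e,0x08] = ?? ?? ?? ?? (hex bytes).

MEM[0x1f,0x0a,0x1e,0x08] = f6 ca bc cb

D0: mem[0x15..0x19] <- [34 39 4d f4 cb]
D1: mem[0x09..0x0f] <- [33 ca 23 2b 3f 34 39]
D2: mem[0x12..0x17] <- [d2 f5 bc f6 9e 79]
D3: mem[0x07..0x09] <- [f4 cb d2]
D4: mem[0x1e..0x1f] <- [bc f6]
query mem[0x1f]=0xf6, mem[0x0a]=0xca, mem[0x1e]=0xbc, mem[0x08]=0xcb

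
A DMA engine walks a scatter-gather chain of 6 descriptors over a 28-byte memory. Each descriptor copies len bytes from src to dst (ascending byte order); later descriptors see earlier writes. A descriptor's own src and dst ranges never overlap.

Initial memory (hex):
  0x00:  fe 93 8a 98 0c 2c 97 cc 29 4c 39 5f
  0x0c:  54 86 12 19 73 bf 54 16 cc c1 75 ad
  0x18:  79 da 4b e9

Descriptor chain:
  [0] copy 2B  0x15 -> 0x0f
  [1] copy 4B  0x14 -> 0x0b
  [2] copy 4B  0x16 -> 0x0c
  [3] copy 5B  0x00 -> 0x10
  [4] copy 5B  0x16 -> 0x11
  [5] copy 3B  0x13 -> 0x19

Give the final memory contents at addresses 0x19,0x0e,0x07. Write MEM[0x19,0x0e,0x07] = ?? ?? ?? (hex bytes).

MEM[0x19,0x0e,0x07] = 79 79 cc

[0] 0x15->0x0f len=2 : c1 75
[1] 0x14->0x0b len=4 : cc c1 75 ad
[2] 0x16->0x0c len=4 : 75 ad 79 da
[3] 0x00->0x10 len=5 : fe 93 8a 98 0c
[4] 0x16->0x11 len=5 : 75 ad 79 da 4b
[5] 0x13->0x19 len=3 : 79 da 4b
query mem[0x19]=0x79, mem[0x0e]=0x79, mem[0x07]=0xcc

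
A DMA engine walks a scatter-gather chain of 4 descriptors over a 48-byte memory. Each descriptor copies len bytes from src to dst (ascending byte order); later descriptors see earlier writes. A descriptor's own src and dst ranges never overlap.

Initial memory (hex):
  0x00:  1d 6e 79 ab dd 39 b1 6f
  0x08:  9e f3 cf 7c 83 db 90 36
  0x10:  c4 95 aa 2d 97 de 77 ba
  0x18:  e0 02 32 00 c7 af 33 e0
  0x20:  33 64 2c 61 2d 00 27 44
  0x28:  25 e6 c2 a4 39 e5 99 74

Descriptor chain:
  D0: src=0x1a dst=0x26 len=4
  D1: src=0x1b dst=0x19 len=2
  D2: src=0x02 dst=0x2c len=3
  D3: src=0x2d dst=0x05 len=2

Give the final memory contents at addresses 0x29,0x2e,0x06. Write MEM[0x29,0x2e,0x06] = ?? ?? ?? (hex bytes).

#0 dst[0x26+4] := {0x32,0x00,0xc7,0xaf}
#1 dst[0x19+2] := {0x00,0xc7}
#2 dst[0x2c+3] := {0x79,0xab,0xdd}
#3 dst[0x05+2] := {0xab,0xdd}
query mem[0x29]=0xaf, mem[0x2e]=0xdd, mem[0x06]=0xdd

MEM[0x29,0x2e,0x06] = af dd dd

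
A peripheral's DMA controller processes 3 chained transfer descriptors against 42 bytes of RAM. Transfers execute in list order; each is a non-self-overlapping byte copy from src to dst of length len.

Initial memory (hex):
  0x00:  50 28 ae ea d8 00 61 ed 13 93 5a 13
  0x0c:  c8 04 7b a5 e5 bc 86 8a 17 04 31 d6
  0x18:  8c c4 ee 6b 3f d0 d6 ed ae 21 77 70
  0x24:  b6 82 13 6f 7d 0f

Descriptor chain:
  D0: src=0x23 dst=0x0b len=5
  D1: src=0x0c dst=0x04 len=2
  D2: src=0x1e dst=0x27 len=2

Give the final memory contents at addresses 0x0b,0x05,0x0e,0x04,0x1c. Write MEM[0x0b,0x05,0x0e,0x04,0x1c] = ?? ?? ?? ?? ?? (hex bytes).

MEM[0x0b,0x05,0x0e,0x04,0x1c] = 70 82 13 b6 3f

D0: mem[0x0b..0x0f] <- [70 b6 82 13 6f]
D1: mem[0x04..0x05] <- [b6 82]
D2: mem[0x27..0x28] <- [d6 ed]
query mem[0x0b]=0x70, mem[0x05]=0x82, mem[0x0e]=0x13, mem[0x04]=0xb6, mem[0x1c]=0x3f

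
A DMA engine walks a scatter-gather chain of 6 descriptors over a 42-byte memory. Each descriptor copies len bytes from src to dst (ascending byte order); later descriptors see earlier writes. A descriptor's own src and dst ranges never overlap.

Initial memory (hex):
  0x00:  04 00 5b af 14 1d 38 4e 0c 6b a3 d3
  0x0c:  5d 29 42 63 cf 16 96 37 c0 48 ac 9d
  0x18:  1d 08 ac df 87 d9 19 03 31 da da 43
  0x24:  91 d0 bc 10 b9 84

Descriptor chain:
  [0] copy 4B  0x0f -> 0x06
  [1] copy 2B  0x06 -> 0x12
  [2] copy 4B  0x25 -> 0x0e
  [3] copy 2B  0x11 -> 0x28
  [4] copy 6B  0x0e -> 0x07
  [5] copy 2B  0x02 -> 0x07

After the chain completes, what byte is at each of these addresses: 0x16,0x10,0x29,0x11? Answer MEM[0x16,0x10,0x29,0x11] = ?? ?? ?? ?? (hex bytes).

MEM[0x16,0x10,0x29,0x11] = ac 10 63 b9

D0: mem[0x06..0x09] <- [63 cf 16 96]
D1: mem[0x12..0x13] <- [63 cf]
D2: mem[0x0e..0x11] <- [d0 bc 10 b9]
D3: mem[0x28..0x29] <- [b9 63]
D4: mem[0x07..0x0c] <- [d0 bc 10 b9 63 cf]
D5: mem[0x07..0x08] <- [5b af]
query mem[0x16]=0xac, mem[0x10]=0x10, mem[0x29]=0x63, mem[0x11]=0xb9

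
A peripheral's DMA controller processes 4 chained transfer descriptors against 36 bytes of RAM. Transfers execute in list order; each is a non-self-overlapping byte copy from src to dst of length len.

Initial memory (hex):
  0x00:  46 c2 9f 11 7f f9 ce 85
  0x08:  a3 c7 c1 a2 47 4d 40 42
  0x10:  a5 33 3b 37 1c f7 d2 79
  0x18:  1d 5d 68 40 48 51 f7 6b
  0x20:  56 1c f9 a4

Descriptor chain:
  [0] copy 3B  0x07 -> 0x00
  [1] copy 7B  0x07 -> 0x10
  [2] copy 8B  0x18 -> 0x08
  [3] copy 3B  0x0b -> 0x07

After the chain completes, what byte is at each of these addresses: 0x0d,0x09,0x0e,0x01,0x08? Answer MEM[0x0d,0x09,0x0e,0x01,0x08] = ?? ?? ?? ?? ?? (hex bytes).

MEM[0x0d,0x09,0x0e,0x01,0x08] = 51 51 f7 a3 48

D0: mem[0x00..0x02] <- [85 a3 c7]
D1: mem[0x10..0x16] <- [85 a3 c7 c1 a2 47 4d]
D2: mem[0x08..0x0f] <- [1d 5d 68 40 48 51 f7 6b]
D3: mem[0x07..0x09] <- [40 48 51]
query mem[0x0d]=0x51, mem[0x09]=0x51, mem[0x0e]=0xf7, mem[0x01]=0xa3, mem[0x08]=0x48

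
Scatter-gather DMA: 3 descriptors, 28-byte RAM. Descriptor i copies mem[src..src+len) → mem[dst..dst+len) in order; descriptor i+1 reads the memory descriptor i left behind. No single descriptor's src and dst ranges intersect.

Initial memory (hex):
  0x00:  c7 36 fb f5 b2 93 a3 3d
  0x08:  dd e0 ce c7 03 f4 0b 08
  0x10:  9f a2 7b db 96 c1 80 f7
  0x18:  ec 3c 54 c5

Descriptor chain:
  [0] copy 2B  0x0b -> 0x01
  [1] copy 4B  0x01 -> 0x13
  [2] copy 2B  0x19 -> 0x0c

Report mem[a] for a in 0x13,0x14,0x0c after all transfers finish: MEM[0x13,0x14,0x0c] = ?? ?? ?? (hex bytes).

[0] 0x0b->0x01 len=2 : c7 03
[1] 0x01->0x13 len=4 : c7 03 f5 b2
[2] 0x19->0x0c len=2 : 3c 54
query mem[0x13]=0xc7, mem[0x14]=0x03, mem[0x0c]=0x3c

MEM[0x13,0x14,0x0c] = c7 03 3c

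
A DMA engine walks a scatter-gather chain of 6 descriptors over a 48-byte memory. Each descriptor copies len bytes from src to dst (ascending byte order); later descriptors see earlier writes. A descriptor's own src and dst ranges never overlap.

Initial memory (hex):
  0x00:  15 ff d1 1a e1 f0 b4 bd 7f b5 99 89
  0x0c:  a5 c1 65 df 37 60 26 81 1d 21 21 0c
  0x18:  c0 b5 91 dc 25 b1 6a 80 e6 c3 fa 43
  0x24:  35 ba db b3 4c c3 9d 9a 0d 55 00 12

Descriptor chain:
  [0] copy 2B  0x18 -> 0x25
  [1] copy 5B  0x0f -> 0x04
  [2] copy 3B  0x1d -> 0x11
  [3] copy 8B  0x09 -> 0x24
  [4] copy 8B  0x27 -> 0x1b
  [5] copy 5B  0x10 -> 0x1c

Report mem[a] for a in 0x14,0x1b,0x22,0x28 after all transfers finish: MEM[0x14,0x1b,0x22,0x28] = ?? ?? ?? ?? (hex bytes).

MEM[0x14,0x1b,0x22,0x28] = 1d a5 00 c1

  after D0: wrote 2B at 0x25 = c0b5
  after D1: wrote 5B at 0x04 = df37602681
  after D2: wrote 3B at 0x11 = b16a80
  after D3: wrote 8B at 0x24 = b59989a5c165df37
  after D4: wrote 8B at 0x1b = a5c165df370d5500
  after D5: wrote 5B at 0x1c = 37b16a801d
query mem[0x14]=0x1d, mem[0x1b]=0xa5, mem[0x22]=0x00, mem[0x28]=0xc1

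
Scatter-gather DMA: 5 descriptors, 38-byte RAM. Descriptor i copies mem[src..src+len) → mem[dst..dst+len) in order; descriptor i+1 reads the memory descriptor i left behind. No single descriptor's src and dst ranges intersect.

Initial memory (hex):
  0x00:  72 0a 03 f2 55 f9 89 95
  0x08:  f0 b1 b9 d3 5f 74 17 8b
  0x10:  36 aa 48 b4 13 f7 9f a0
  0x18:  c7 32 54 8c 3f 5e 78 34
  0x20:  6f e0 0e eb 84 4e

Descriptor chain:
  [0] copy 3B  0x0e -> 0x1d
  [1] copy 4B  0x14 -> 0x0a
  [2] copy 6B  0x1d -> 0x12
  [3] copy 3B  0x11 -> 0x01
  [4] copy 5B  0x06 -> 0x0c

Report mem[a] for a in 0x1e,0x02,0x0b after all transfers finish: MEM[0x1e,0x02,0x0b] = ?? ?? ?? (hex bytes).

MEM[0x1e,0x02,0x0b] = 8b 17 f7

  after D0: wrote 3B at 0x1d = 178b36
  after D1: wrote 4B at 0x0a = 13f79fa0
  after D2: wrote 6B at 0x12 = 178b366fe00e
  after D3: wrote 3B at 0x01 = aa178b
  after D4: wrote 5B at 0x0c = 8995f0b113
query mem[0x1e]=0x8b, mem[0x02]=0x17, mem[0x0b]=0xf7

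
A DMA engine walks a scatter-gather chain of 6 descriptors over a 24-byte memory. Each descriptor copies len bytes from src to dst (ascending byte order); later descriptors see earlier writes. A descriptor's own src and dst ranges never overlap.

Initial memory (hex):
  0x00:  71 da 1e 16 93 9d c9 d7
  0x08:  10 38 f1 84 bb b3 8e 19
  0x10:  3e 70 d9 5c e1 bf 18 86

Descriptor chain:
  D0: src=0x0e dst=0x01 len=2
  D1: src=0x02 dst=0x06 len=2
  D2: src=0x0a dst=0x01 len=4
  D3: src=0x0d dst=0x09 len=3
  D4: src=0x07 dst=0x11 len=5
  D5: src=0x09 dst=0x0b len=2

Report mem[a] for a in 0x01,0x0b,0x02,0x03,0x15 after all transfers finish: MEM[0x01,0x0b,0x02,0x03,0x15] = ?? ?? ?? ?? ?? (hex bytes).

MEM[0x01,0x0b,0x02,0x03,0x15] = f1 b3 84 bb 19

[0] 0x0e->0x01 len=2 : 8e 19
[1] 0x02->0x06 len=2 : 19 16
[2] 0x0a->0x01 len=4 : f1 84 bb b3
[3] 0x0d->0x09 len=3 : b3 8e 19
[4] 0x07->0x11 len=5 : 16 10 b3 8e 19
[5] 0x09->0x0b len=2 : b3 8e
query mem[0x01]=0xf1, mem[0x0b]=0xb3, mem[0x02]=0x84, mem[0x03]=0xbb, mem[0x15]=0x19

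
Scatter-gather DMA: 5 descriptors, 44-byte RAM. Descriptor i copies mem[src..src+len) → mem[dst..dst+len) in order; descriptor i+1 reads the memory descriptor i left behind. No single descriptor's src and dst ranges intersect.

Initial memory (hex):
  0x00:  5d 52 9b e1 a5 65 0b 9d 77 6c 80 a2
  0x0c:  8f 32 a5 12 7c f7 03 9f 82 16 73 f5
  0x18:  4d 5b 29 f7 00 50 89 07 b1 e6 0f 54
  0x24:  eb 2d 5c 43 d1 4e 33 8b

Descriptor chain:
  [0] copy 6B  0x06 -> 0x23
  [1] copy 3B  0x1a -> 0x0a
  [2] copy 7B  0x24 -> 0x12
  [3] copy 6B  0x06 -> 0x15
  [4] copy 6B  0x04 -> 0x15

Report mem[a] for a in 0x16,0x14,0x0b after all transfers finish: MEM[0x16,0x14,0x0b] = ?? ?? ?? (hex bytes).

#0 dst[0x23+6] := {0x0b,0x9d,0x77,0x6c,0x80,0xa2}
#1 dst[0x0a+3] := {0x29,0xf7,0x00}
#2 dst[0x12+7] := {0x9d,0x77,0x6c,0x80,0xa2,0x4e,0x33}
#3 dst[0x15+6] := {0x0b,0x9d,0x77,0x6c,0x29,0xf7}
#4 dst[0x15+6] := {0xa5,0x65,0x0b,0x9d,0x77,0x6c}
query mem[0x16]=0x65, mem[0x14]=0x6c, mem[0x0b]=0xf7

MEM[0x16,0x14,0x0b] = 65 6c f7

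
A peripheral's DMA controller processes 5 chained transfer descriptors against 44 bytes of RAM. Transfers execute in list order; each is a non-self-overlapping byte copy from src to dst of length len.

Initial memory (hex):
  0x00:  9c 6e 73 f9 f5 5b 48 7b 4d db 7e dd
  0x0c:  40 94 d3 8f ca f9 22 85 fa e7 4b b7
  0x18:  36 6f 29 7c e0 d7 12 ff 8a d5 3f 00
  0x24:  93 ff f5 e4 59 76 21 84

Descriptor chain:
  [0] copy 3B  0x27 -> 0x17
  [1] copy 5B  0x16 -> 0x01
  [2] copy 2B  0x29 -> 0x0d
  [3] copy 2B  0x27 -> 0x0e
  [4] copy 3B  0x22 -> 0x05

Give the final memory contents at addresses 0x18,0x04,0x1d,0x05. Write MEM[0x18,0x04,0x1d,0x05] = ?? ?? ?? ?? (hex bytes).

  after D0: wrote 3B at 0x17 = e45976
  after D1: wrote 5B at 0x01 = 4be4597629
  after D2: wrote 2B at 0x0d = 7621
  after D3: wrote 2B at 0x0e = e459
  after D4: wrote 3B at 0x05 = 3f0093
query mem[0x18]=0x59, mem[0x04]=0x76, mem[0x1d]=0xd7, mem[0x05]=0x3f

MEM[0x18,0x04,0x1d,0x05] = 59 76 d7 3f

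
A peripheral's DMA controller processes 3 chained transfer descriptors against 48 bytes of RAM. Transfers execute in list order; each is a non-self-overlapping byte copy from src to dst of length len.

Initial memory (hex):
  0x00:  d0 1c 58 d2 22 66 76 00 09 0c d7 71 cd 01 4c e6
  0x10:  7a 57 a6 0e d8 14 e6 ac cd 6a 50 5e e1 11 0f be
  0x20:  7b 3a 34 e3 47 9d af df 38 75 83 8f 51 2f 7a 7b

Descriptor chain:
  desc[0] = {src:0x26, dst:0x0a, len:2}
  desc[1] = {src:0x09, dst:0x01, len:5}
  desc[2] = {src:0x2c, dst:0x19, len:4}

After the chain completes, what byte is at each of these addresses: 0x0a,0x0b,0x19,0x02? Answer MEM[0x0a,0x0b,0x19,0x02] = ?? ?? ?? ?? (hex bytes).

  after D0: wrote 2B at 0x0a = afdf
  after D1: wrote 5B at 0x01 = 0cafdfcd01
  after D2: wrote 4B at 0x19 = 512f7a7b
query mem[0x0a]=0xaf, mem[0x0b]=0xdf, mem[0x19]=0x51, mem[0x02]=0xaf

MEM[0x0a,0x0b,0x19,0x02] = af df 51 af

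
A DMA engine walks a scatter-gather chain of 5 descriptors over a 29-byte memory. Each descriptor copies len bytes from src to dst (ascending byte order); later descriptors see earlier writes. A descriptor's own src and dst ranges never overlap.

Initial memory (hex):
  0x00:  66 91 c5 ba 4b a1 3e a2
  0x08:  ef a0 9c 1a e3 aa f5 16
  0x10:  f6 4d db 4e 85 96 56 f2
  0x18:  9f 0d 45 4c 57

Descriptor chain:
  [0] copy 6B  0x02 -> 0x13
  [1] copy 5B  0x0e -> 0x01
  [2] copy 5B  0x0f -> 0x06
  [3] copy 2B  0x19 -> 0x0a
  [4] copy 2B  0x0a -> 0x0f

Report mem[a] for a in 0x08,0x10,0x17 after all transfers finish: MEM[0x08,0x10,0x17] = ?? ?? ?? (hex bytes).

D0: mem[0x13..0x18] <- [c5 ba 4b a1 3e a2]
D1: mem[0x01..0x05] <- [f5 16 f6 4d db]
D2: mem[0x06..0x0a] <- [16 f6 4d db c5]
D3: mem[0x0a..0x0b] <- [0d 45]
D4: mem[0x0f..0x10] <- [0d 45]
query mem[0x08]=0x4d, mem[0x10]=0x45, mem[0x17]=0x3e

MEM[0x08,0x10,0x17] = 4d 45 3e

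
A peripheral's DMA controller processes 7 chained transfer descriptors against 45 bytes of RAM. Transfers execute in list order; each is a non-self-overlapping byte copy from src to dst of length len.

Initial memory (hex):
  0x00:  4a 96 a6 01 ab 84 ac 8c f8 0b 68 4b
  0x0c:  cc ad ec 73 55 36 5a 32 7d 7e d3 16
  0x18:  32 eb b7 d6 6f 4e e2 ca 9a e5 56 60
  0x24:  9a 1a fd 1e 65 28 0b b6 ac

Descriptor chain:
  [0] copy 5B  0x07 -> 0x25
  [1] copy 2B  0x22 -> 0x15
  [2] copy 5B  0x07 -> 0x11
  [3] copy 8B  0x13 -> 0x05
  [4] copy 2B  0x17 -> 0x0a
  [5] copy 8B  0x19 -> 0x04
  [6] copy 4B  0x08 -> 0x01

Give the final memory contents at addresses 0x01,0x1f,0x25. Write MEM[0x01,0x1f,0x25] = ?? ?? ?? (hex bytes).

MEM[0x01,0x1f,0x25] = 4e ca 8c

#0 dst[0x25+5] := {0x8c,0xf8,0x0b,0x68,0x4b}
#1 dst[0x15+2] := {0x56,0x60}
#2 dst[0x11+5] := {0x8c,0xf8,0x0b,0x68,0x4b}
#3 dst[0x05+8] := {0x0b,0x68,0x4b,0x60,0x16,0x32,0xeb,0xb7}
#4 dst[0x0a+2] := {0x16,0x32}
#5 dst[0x04+8] := {0xeb,0xb7,0xd6,0x6f,0x4e,0xe2,0xca,0x9a}
#6 dst[0x01+4] := {0x4e,0xe2,0xca,0x9a}
query mem[0x01]=0x4e, mem[0x1f]=0xca, mem[0x25]=0x8c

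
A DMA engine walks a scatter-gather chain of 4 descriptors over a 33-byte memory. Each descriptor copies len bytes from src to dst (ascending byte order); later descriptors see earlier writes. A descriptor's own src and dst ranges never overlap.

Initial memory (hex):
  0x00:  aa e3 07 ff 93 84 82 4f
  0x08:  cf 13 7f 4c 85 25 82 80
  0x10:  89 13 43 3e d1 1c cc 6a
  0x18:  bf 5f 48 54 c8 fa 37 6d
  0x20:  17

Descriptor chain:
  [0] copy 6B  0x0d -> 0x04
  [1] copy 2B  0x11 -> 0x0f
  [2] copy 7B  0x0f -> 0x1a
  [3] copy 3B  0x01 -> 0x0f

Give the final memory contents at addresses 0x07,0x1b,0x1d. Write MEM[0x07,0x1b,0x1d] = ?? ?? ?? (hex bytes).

MEM[0x07,0x1b,0x1d] = 89 43 43

D0: mem[0x04..0x09] <- [25 82 80 89 13 43]
D1: mem[0x0f..0x10] <- [13 43]
D2: mem[0x1a..0x20] <- [13 43 13 43 3e d1 1c]
D3: mem[0x0f..0x11] <- [e3 07 ff]
query mem[0x07]=0x89, mem[0x1b]=0x43, mem[0x1d]=0x43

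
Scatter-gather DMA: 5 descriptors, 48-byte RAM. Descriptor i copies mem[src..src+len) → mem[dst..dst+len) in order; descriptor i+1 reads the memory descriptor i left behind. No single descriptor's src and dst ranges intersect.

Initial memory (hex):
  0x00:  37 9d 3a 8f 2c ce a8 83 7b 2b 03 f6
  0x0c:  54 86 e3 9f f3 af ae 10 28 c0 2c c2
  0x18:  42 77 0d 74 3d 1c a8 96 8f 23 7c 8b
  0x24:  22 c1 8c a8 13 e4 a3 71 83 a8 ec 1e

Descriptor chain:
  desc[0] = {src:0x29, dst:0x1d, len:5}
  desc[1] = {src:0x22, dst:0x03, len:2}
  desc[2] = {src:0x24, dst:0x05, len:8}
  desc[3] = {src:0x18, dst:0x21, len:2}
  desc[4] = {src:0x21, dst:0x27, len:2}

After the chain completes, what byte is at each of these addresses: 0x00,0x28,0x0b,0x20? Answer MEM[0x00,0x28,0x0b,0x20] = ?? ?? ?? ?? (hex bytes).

MEM[0x00,0x28,0x0b,0x20] = 37 77 a3 83

D0: mem[0x1d..0x21] <- [e4 a3 71 83 a8]
D1: mem[0x03..0x04] <- [7c 8b]
D2: mem[0x05..0x0c] <- [22 c1 8c a8 13 e4 a3 71]
D3: mem[0x21..0x22] <- [42 77]
D4: mem[0x27..0x28] <- [42 77]
query mem[0x00]=0x37, mem[0x28]=0x77, mem[0x0b]=0xa3, mem[0x20]=0x83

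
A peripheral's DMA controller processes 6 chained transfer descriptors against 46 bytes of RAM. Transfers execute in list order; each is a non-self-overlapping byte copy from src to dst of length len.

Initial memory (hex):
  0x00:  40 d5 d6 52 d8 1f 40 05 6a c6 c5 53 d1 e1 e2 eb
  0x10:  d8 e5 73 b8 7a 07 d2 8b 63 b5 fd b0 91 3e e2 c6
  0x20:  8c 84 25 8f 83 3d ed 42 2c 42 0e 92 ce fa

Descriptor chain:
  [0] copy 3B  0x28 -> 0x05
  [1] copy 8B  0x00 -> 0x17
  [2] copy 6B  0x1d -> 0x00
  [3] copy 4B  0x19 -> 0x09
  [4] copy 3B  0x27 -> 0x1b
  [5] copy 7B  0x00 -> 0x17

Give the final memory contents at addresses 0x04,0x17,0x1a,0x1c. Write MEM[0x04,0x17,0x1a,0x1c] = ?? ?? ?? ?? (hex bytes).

MEM[0x04,0x17,0x1a,0x1c] = 84 42 8c 25

#0 dst[0x05+3] := {0x2c,0x42,0x0e}
#1 dst[0x17+8] := {0x40,0xd5,0xd6,0x52,0xd8,0x2c,0x42,0x0e}
#2 dst[0x00+6] := {0x42,0x0e,0xc6,0x8c,0x84,0x25}
#3 dst[0x09+4] := {0xd6,0x52,0xd8,0x2c}
#4 dst[0x1b+3] := {0x42,0x2c,0x42}
#5 dst[0x17+7] := {0x42,0x0e,0xc6,0x8c,0x84,0x25,0x42}
query mem[0x04]=0x84, mem[0x17]=0x42, mem[0x1a]=0x8c, mem[0x1c]=0x25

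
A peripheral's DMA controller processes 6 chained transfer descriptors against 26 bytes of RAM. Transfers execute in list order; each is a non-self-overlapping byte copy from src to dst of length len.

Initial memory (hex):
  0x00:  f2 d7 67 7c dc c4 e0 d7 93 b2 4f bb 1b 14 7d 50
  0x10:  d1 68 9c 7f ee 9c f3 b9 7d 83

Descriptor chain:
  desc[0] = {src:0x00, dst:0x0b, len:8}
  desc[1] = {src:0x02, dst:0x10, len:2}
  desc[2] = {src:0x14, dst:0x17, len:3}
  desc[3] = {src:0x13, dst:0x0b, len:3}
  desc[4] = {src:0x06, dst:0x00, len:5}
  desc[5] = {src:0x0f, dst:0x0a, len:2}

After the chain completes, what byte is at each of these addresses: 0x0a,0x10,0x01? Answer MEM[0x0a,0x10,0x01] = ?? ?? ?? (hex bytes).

MEM[0x0a,0x10,0x01] = dc 67 d7

#0 dst[0x0b+8] := {0xf2,0xd7,0x67,0x7c,0xdc,0xc4,0xe0,0xd7}
#1 dst[0x10+2] := {0x67,0x7c}
#2 dst[0x17+3] := {0xee,0x9c,0xf3}
#3 dst[0x0b+3] := {0x7f,0xee,0x9c}
#4 dst[0x00+5] := {0xe0,0xd7,0x93,0xb2,0x4f}
#5 dst[0x0a+2] := {0xdc,0x67}
query mem[0x0a]=0xdc, mem[0x10]=0x67, mem[0x01]=0xd7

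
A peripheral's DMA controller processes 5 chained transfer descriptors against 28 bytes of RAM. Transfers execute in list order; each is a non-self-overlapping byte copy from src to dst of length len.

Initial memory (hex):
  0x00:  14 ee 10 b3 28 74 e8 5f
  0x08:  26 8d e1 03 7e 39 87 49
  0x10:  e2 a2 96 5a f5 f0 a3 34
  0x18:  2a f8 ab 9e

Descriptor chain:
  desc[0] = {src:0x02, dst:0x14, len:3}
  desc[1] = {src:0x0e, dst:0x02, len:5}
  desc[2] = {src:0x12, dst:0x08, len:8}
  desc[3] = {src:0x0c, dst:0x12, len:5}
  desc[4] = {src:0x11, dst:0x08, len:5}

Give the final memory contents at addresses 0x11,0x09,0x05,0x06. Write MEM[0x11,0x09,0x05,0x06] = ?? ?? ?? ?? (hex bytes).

[0] 0x02->0x14 len=3 : 10 b3 28
[1] 0x0e->0x02 len=5 : 87 49 e2 a2 96
[2] 0x12->0x08 len=8 : 96 5a 10 b3 28 34 2a f8
[3] 0x0c->0x12 len=5 : 28 34 2a f8 e2
[4] 0x11->0x08 len=5 : a2 28 34 2a f8
query mem[0x11]=0xa2, mem[0x09]=0x28, mem[0x05]=0xa2, mem[0x06]=0x96

MEM[0x11,0x09,0x05,0x06] = a2 28 a2 96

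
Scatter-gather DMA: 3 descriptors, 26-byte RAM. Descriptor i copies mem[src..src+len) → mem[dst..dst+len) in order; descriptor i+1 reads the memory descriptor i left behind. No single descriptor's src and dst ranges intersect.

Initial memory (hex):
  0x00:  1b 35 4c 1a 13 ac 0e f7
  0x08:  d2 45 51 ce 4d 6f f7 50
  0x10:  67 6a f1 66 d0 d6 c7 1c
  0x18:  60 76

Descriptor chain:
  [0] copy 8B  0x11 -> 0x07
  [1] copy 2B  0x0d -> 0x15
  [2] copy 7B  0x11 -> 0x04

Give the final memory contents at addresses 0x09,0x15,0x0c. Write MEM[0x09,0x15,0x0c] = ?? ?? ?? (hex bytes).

[0] 0x11->0x07 len=8 : 6a f1 66 d0 d6 c7 1c 60
[1] 0x0d->0x15 len=2 : 1c 60
[2] 0x11->0x04 len=7 : 6a f1 66 d0 1c 60 1c
query mem[0x09]=0x60, mem[0x15]=0x1c, mem[0x0c]=0xc7

MEM[0x09,0x15,0x0c] = 60 1c c7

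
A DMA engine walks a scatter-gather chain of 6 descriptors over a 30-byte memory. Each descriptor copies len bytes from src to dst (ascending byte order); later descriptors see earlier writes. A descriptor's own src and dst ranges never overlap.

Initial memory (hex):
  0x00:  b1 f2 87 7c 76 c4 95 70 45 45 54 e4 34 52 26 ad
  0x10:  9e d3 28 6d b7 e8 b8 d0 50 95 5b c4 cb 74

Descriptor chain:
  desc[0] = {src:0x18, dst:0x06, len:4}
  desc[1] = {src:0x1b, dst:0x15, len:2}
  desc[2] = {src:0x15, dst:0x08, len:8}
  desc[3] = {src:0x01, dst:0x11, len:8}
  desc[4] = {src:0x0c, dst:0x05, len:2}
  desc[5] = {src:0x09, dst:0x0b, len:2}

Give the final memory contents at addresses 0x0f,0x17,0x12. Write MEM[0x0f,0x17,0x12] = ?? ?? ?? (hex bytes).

[0] 0x18->0x06 len=4 : 50 95 5b c4
[1] 0x1b->0x15 len=2 : c4 cb
[2] 0x15->0x08 len=8 : c4 cb d0 50 95 5b c4 cb
[3] 0x01->0x11 len=8 : f2 87 7c 76 c4 50 95 c4
[4] 0x0c->0x05 len=2 : 95 5b
[5] 0x09->0x0b len=2 : cb d0
query mem[0x0f]=0xcb, mem[0x17]=0x95, mem[0x12]=0x87

MEM[0x0f,0x17,0x12] = cb 95 87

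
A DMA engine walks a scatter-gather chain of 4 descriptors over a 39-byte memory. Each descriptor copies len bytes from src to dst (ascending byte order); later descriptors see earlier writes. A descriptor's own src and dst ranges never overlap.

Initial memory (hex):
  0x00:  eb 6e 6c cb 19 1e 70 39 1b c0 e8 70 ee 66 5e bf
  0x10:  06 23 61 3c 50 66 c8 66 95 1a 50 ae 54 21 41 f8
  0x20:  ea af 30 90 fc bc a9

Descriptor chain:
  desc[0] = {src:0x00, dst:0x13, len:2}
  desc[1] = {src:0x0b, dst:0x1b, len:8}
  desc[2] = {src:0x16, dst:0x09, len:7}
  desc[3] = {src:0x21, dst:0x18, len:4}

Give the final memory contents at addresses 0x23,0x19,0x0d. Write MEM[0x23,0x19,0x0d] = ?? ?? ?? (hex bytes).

  after D0: wrote 2B at 0x13 = eb6e
  after D1: wrote 8B at 0x1b = 70ee665ebf062361
  after D2: wrote 7B at 0x09 = c866951a5070ee
  after D3: wrote 4B at 0x18 = 236190fc
query mem[0x23]=0x90, mem[0x19]=0x61, mem[0x0d]=0x50

MEM[0x23,0x19,0x0d] = 90 61 50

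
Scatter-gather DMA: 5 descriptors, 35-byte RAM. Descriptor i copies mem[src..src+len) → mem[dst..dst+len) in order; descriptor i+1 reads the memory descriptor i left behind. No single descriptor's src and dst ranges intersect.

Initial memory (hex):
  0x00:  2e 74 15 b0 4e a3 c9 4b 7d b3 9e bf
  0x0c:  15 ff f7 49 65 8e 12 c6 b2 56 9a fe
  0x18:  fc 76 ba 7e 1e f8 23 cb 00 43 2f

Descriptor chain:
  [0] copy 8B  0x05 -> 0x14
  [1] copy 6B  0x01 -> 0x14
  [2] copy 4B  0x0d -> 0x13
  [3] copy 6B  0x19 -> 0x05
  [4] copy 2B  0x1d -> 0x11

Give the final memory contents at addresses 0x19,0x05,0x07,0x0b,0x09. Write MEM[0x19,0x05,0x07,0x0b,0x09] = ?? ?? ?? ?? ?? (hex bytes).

#0 dst[0x14+8] := {0xa3,0xc9,0x4b,0x7d,0xb3,0x9e,0xbf,0x15}
#1 dst[0x14+6] := {0x74,0x15,0xb0,0x4e,0xa3,0xc9}
#2 dst[0x13+4] := {0xff,0xf7,0x49,0x65}
#3 dst[0x05+6] := {0xc9,0xbf,0x15,0x1e,0xf8,0x23}
#4 dst[0x11+2] := {0xf8,0x23}
query mem[0x19]=0xc9, mem[0x05]=0xc9, mem[0x07]=0x15, mem[0x0b]=0xbf, mem[0x09]=0xf8

MEM[0x19,0x05,0x07,0x0b,0x09] = c9 c9 15 bf f8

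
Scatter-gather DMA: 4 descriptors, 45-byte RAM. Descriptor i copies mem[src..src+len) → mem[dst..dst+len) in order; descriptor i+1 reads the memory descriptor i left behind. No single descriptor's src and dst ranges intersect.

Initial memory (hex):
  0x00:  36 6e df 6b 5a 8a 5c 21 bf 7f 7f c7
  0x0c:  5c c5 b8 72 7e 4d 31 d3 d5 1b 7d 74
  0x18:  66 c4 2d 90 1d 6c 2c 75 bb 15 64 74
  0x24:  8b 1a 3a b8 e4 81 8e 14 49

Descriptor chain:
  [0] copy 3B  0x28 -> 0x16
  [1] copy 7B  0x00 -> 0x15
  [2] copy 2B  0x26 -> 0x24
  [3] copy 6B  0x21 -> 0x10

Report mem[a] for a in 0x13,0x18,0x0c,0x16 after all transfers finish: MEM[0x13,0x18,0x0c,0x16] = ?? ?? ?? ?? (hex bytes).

[0] 0x28->0x16 len=3 : e4 81 8e
[1] 0x00->0x15 len=7 : 36 6e df 6b 5a 8a 5c
[2] 0x26->0x24 len=2 : 3a b8
[3] 0x21->0x10 len=6 : 15 64 74 3a b8 3a
query mem[0x13]=0x3a, mem[0x18]=0x6b, mem[0x0c]=0x5c, mem[0x16]=0x6e

MEM[0x13,0x18,0x0c,0x16] = 3a 6b 5c 6e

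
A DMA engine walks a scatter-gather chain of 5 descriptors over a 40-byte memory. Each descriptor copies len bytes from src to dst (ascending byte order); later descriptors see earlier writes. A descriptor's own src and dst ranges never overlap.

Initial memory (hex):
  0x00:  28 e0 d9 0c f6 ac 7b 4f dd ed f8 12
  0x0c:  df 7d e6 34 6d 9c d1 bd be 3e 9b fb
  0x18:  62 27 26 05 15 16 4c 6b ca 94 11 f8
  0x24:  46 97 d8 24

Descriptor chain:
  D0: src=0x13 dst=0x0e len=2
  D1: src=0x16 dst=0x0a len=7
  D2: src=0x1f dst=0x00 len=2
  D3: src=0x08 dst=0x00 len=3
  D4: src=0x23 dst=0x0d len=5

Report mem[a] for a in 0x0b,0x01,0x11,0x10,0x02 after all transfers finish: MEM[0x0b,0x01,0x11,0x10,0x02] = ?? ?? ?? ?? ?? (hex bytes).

MEM[0x0b,0x01,0x11,0x10,0x02] = fb ed 24 d8 9b

  after D0: wrote 2B at 0x0e = bdbe
  after D1: wrote 7B at 0x0a = 9bfb6227260515
  after D2: wrote 2B at 0x00 = 6bca
  after D3: wrote 3B at 0x00 = dded9b
  after D4: wrote 5B at 0x0d = f84697d824
query mem[0x0b]=0xfb, mem[0x01]=0xed, mem[0x11]=0x24, mem[0x10]=0xd8, mem[0x02]=0x9b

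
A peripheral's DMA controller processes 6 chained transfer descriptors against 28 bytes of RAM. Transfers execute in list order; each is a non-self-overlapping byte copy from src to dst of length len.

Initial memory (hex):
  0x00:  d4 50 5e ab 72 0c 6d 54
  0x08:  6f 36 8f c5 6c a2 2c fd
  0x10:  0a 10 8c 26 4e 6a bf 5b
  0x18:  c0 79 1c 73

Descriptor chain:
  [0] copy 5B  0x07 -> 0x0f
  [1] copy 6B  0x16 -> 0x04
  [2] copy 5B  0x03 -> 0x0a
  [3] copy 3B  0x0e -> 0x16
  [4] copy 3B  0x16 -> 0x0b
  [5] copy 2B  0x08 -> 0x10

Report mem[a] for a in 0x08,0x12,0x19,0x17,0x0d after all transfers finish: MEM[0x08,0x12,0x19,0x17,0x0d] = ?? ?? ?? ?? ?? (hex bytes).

  after D0: wrote 5B at 0x0f = 546f368fc5
  after D1: wrote 6B at 0x04 = bf5bc0791c73
  after D2: wrote 5B at 0x0a = abbf5bc079
  after D3: wrote 3B at 0x16 = 79546f
  after D4: wrote 3B at 0x0b = 79546f
  after D5: wrote 2B at 0x10 = 1c73
query mem[0x08]=0x1c, mem[0x12]=0x8f, mem[0x19]=0x79, mem[0x17]=0x54, mem[0x0d]=0x6f

MEM[0x08,0x12,0x19,0x17,0x0d] = 1c 8f 79 54 6f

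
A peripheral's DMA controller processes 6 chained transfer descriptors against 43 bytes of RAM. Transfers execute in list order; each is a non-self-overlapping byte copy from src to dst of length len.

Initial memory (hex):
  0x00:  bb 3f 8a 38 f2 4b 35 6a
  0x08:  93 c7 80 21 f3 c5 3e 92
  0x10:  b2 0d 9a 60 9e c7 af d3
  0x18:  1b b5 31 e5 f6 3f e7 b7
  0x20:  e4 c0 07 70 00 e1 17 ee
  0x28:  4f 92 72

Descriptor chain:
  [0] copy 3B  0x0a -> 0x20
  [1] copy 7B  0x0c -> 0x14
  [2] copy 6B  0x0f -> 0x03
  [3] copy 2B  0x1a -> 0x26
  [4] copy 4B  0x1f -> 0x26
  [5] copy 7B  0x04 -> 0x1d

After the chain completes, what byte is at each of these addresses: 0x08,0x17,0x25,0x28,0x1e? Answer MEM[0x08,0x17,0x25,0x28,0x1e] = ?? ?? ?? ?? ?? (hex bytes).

MEM[0x08,0x17,0x25,0x28,0x1e] = f3 92 e1 21 0d

D0: mem[0x20..0x22] <- [80 21 f3]
D1: mem[0x14..0x1a] <- [f3 c5 3e 92 b2 0d 9a]
D2: mem[0x03..0x08] <- [92 b2 0d 9a 60 f3]
D3: mem[0x26..0x27] <- [9a e5]
D4: mem[0x26..0x29] <- [b7 80 21 f3]
D5: mem[0x1d..0x23] <- [b2 0d 9a 60 f3 c7 80]
query mem[0x08]=0xf3, mem[0x17]=0x92, mem[0x25]=0xe1, mem[0x28]=0x21, mem[0x1e]=0x0d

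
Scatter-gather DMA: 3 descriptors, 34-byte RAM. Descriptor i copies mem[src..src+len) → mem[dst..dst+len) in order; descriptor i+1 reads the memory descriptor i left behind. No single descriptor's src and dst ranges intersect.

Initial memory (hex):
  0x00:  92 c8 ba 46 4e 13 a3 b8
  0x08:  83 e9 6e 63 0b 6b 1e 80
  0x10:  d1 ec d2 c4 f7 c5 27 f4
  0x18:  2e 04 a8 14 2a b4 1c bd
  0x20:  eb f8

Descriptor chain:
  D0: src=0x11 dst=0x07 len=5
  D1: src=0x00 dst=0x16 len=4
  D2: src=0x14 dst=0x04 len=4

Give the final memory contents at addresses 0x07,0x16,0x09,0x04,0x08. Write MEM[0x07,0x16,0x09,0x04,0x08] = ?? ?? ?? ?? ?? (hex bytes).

[0] 0x11->0x07 len=5 : ec d2 c4 f7 c5
[1] 0x00->0x16 len=4 : 92 c8 ba 46
[2] 0x14->0x04 len=4 : f7 c5 92 c8
query mem[0x07]=0xc8, mem[0x16]=0x92, mem[0x09]=0xc4, mem[0x04]=0xf7, mem[0x08]=0xd2

MEM[0x07,0x16,0x09,0x04,0x08] = c8 92 c4 f7 d2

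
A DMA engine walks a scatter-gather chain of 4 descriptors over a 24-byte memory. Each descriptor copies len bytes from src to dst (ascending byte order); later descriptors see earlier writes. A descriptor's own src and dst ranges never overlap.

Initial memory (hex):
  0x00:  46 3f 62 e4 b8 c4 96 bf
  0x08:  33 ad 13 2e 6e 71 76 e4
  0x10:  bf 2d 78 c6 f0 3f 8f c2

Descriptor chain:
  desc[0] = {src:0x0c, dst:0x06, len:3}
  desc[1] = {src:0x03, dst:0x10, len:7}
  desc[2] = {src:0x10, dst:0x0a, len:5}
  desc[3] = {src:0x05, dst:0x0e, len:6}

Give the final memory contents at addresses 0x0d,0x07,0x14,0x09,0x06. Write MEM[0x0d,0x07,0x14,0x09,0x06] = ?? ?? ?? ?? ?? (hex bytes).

MEM[0x0d,0x07,0x14,0x09,0x06] = 6e 71 71 ad 6e

#0 dst[0x06+3] := {0x6e,0x71,0x76}
#1 dst[0x10+7] := {0xe4,0xb8,0xc4,0x6e,0x71,0x76,0xad}
#2 dst[0x0a+5] := {0xe4,0xb8,0xc4,0x6e,0x71}
#3 dst[0x0e+6] := {0xc4,0x6e,0x71,0x76,0xad,0xe4}
query mem[0x0d]=0x6e, mem[0x07]=0x71, mem[0x14]=0x71, mem[0x09]=0xad, mem[0x06]=0x6e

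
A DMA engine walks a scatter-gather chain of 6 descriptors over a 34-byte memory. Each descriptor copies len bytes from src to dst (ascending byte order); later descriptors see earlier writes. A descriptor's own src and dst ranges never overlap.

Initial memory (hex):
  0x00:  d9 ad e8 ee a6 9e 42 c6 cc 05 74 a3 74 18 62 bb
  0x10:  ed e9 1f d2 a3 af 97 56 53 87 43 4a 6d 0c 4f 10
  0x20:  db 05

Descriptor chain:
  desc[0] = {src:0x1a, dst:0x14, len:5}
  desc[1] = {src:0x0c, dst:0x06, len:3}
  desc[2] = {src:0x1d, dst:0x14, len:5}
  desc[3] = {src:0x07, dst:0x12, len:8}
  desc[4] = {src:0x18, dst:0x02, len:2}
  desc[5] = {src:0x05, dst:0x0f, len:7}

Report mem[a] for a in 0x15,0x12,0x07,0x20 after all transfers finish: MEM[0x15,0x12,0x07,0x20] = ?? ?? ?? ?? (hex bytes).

MEM[0x15,0x12,0x07,0x20] = a3 62 18 db

[0] 0x1a->0x14 len=5 : 43 4a 6d 0c 4f
[1] 0x0c->0x06 len=3 : 74 18 62
[2] 0x1d->0x14 len=5 : 0c 4f 10 db 05
[3] 0x07->0x12 len=8 : 18 62 05 74 a3 74 18 62
[4] 0x18->0x02 len=2 : 18 62
[5] 0x05->0x0f len=7 : 9e 74 18 62 05 74 a3
query mem[0x15]=0xa3, mem[0x12]=0x62, mem[0x07]=0x18, mem[0x20]=0xdb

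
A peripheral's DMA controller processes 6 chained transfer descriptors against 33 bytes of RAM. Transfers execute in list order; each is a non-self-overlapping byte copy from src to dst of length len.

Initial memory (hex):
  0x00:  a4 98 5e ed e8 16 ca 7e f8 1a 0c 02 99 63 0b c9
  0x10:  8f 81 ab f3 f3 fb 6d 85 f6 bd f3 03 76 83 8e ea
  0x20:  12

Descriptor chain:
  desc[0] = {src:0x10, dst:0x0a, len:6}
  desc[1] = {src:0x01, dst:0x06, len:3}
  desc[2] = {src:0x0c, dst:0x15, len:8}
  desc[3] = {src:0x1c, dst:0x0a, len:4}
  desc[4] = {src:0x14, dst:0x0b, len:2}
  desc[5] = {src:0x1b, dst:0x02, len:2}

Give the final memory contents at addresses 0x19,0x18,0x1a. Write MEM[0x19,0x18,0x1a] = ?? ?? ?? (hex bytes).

[0] 0x10->0x0a len=6 : 8f 81 ab f3 f3 fb
[1] 0x01->0x06 len=3 : 98 5e ed
[2] 0x0c->0x15 len=8 : ab f3 f3 fb 8f 81 ab f3
[3] 0x1c->0x0a len=4 : f3 83 8e ea
[4] 0x14->0x0b len=2 : f3 ab
[5] 0x1b->0x02 len=2 : ab f3
query mem[0x19]=0x8f, mem[0x18]=0xfb, mem[0x1a]=0x81

MEM[0x19,0x18,0x1a] = 8f fb 81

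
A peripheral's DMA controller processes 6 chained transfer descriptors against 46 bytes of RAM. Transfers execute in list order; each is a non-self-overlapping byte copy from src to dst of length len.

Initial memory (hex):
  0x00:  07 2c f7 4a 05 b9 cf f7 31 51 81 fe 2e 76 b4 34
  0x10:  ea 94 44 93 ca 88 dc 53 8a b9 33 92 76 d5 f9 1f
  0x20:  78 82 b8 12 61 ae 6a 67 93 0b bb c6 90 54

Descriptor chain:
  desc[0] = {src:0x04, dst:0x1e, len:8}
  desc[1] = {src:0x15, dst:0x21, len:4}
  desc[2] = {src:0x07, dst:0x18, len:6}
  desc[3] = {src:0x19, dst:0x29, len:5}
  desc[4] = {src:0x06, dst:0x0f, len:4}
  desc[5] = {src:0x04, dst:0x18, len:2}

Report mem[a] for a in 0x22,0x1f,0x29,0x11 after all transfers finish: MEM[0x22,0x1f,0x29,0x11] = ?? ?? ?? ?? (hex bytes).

MEM[0x22,0x1f,0x29,0x11] = dc b9 31 31

[0] 0x04->0x1e len=8 : 05 b9 cf f7 31 51 81 fe
[1] 0x15->0x21 len=4 : 88 dc 53 8a
[2] 0x07->0x18 len=6 : f7 31 51 81 fe 2e
[3] 0x19->0x29 len=5 : 31 51 81 fe 2e
[4] 0x06->0x0f len=4 : cf f7 31 51
[5] 0x04->0x18 len=2 : 05 b9
query mem[0x22]=0xdc, mem[0x1f]=0xb9, mem[0x29]=0x31, mem[0x11]=0x31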